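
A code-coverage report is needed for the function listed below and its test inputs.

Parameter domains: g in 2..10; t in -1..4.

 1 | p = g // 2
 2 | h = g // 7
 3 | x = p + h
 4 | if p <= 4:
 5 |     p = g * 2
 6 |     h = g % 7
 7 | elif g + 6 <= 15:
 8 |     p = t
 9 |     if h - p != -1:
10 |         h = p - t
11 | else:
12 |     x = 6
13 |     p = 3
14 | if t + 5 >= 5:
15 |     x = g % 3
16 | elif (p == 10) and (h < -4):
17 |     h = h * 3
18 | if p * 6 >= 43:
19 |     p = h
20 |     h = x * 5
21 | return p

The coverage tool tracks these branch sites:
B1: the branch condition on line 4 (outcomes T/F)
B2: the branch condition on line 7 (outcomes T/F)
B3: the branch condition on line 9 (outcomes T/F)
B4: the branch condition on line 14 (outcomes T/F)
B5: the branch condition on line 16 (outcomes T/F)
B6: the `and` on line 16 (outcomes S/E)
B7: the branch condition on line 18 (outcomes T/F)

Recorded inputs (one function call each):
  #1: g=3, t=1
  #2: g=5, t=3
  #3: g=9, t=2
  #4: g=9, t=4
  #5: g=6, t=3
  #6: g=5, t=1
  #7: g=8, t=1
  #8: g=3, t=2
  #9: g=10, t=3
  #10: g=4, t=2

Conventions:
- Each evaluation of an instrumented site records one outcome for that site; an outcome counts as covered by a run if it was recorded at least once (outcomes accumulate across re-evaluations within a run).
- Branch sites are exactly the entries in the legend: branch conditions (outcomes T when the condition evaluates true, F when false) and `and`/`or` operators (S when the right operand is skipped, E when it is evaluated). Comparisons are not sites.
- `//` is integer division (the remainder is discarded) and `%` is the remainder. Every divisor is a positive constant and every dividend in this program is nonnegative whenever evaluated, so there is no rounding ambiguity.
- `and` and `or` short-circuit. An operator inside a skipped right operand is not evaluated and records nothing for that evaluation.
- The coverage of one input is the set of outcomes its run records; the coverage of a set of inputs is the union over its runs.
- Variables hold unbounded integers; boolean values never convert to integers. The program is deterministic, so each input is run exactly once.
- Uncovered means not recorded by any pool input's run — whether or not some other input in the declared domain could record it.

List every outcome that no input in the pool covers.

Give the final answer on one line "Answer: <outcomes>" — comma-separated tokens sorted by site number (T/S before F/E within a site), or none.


#1 (g=3, t=1) -> B1->T, B4->T, B7->F; covered: B1=T, B4=T, B7=F
#2 (g=5, t=3) -> B1->T, B4->T, B7->T; covered: B1=T, B4=T, B7=T
#3 (g=9, t=2) -> B1->T, B4->T, B7->T; covered: B1=T, B4=T, B7=T
#4 (g=9, t=4) -> B1->T, B4->T, B7->T; covered: B1=T, B4=T, B7=T
#5 (g=6, t=3) -> B1->T, B4->T, B7->T; covered: B1=T, B4=T, B7=T
#6 (g=5, t=1) -> B1->T, B4->T, B7->T; covered: B1=T, B4=T, B7=T
#7 (g=8, t=1) -> B1->T, B4->T, B7->T; covered: B1=T, B4=T, B7=T
#8 (g=3, t=2) -> B1->T, B4->T, B7->F; covered: B1=T, B4=T, B7=F
#9 (g=10, t=3) -> B1->F, B2->F, B4->T, B7->F; covered: B1=F, B2=F, B4=T, B7=F
#10 (g=4, t=2) -> B1->T, B4->T, B7->T; covered: B1=T, B4=T, B7=T
union over the pool: B1=T, B1=F, B2=F, B4=T, B7=T, B7=F
uncovered (8 of 14): B2=T, B3=T, B3=F, B4=F, B5=T, B5=F, B6=S, B6=E
Answer: B2=T, B3=T, B3=F, B4=F, B5=T, B5=F, B6=S, B6=E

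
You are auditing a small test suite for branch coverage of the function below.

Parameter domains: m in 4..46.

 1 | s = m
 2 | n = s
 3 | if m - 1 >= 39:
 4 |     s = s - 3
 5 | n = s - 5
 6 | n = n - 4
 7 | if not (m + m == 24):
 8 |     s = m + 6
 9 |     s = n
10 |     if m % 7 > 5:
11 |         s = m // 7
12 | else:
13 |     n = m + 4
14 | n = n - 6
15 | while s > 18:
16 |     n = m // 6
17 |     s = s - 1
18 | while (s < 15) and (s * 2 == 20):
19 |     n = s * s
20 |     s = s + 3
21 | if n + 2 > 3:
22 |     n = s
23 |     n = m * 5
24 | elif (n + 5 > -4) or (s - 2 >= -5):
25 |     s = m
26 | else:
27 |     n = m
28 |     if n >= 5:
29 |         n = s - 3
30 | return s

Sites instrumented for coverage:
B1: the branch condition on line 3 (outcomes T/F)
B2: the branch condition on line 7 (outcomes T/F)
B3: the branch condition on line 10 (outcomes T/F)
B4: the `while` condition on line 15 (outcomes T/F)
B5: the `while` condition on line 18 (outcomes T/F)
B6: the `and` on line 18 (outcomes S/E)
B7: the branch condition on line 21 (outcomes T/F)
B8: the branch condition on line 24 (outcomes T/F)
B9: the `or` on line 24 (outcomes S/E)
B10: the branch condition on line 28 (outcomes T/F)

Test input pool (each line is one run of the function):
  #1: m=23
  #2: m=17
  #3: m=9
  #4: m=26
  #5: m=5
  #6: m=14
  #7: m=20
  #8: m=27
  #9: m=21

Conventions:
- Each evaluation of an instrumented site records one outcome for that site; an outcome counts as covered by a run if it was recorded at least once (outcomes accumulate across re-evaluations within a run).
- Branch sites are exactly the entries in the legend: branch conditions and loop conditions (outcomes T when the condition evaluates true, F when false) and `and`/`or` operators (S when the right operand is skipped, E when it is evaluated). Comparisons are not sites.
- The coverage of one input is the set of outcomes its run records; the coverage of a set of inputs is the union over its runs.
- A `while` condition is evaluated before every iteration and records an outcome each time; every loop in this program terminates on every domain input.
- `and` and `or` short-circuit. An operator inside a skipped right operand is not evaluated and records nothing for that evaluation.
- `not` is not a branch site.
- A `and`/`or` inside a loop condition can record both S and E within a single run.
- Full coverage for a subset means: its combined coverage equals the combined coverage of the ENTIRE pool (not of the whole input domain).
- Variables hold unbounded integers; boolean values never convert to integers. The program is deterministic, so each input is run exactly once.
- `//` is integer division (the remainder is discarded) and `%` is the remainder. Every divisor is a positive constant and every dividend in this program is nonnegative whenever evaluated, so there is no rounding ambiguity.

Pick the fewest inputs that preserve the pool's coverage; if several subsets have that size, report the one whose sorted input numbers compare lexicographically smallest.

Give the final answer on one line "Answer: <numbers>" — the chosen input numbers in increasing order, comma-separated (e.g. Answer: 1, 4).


input #1 (m=23): events B1->F, B2->T, B3->F, B4->F, B6->E, B5->F, B7->T; covers B1=F, B2=T, B3=F, B4=F, B5=F, B6=E, B7=T
input #2 (m=17): events B1->F, B2->T, B3->F, B4->F, B6->E, B5->F, B7->T; covers B1=F, B2=T, B3=F, B4=F, B5=F, B6=E, B7=T
input #3 (m=9): events B1->F, B2->T, B3->F, B4->F, B6->E, B5->F, B7->F, B9->S, B8->T; covers B1=F, B2=T, B3=F, B4=F, B5=F, B6=E, B7=F, B8=T, B9=S
input #4 (m=26): events B1->F, B2->T, B3->F, B4->F, B6->S, B5->F, B7->T; covers B1=F, B2=T, B3=F, B4=F, B5=F, B6=S, B7=T
input #5 (m=5): events B1->F, B2->T, B3->F, B4->F, B6->E, B5->F, B7->F, B9->E, B8->F, B10->T; covers B1=F, B2=T, B3=F, B4=F, B5=F, B6=E, B7=F, B8=F, B9=E, B10=T
input #6 (m=14): events B1->F, B2->T, B3->F, B4->F, B6->E, B5->F, B7->F, B9->S, B8->T; covers B1=F, B2=T, B3=F, B4=F, B5=F, B6=E, B7=F, B8=T, B9=S
input #7 (m=20): events B1->F, B2->T, B3->T, B4->F, B6->E, B5->F, B7->T; covers B1=F, B2=T, B3=T, B4=F, B5=F, B6=E, B7=T
input #8 (m=27): events B1->F, B2->T, B3->T, B4->F, B6->E, B5->F, B7->T; covers B1=F, B2=T, B3=T, B4=F, B5=F, B6=E, B7=T
input #9 (m=21): events B1->F, B2->T, B3->F, B4->F, B6->E, B5->F, B7->T; covers B1=F, B2=T, B3=F, B4=F, B5=F, B6=E, B7=T
pool-wide coverage (15 outcomes): B1=F, B2=T, B3=T, B3=F, B4=F, B5=F, B6=S, B6=E, B7=T, B7=F, B8=T, B8=F, B9=S, B9=E, B10=T
checked all size-1 subsets: none covers 15 outcomes (max 10/15)
checked all size-2 subsets: none covers 15 outcomes (max 12/15)
checked all size-3 subsets: none covers 15 outcomes (max 14/15)
size 4: inputs {3, 4, 5, 7} cover all 15 outcomes, and no lexicographically smaller subset of this size does
Answer: 3, 4, 5, 7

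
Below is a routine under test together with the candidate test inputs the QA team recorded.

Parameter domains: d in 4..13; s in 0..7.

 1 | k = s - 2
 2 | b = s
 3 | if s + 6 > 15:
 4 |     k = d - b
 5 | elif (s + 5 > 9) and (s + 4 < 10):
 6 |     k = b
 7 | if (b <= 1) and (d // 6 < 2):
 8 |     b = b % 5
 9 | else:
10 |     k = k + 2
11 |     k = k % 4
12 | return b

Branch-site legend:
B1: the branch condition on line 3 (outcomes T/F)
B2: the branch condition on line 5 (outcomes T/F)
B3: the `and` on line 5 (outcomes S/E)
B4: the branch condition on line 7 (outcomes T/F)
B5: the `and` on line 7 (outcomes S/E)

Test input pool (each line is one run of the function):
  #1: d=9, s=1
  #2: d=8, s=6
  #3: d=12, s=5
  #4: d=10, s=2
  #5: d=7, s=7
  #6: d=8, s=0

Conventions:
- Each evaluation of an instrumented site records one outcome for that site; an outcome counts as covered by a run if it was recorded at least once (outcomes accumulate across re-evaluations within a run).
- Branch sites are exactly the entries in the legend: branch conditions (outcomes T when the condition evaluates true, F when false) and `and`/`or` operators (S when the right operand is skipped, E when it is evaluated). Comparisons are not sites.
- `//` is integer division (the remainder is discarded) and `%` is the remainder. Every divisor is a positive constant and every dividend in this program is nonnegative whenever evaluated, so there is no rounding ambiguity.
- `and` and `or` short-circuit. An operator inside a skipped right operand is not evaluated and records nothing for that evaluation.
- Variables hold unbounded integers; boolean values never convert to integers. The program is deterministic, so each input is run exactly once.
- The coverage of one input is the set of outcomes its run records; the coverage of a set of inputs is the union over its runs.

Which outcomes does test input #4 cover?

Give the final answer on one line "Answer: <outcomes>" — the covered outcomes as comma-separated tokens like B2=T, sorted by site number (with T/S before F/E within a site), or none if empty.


Running input #4 (d=10, s=2), event by event:
  B1->F, B3->S, B2->F, B5->S, B4->F
as a set, this run covers: B1=F, B2=F, B3=S, B4=F, B5=S
Answer: B1=F, B2=F, B3=S, B4=F, B5=S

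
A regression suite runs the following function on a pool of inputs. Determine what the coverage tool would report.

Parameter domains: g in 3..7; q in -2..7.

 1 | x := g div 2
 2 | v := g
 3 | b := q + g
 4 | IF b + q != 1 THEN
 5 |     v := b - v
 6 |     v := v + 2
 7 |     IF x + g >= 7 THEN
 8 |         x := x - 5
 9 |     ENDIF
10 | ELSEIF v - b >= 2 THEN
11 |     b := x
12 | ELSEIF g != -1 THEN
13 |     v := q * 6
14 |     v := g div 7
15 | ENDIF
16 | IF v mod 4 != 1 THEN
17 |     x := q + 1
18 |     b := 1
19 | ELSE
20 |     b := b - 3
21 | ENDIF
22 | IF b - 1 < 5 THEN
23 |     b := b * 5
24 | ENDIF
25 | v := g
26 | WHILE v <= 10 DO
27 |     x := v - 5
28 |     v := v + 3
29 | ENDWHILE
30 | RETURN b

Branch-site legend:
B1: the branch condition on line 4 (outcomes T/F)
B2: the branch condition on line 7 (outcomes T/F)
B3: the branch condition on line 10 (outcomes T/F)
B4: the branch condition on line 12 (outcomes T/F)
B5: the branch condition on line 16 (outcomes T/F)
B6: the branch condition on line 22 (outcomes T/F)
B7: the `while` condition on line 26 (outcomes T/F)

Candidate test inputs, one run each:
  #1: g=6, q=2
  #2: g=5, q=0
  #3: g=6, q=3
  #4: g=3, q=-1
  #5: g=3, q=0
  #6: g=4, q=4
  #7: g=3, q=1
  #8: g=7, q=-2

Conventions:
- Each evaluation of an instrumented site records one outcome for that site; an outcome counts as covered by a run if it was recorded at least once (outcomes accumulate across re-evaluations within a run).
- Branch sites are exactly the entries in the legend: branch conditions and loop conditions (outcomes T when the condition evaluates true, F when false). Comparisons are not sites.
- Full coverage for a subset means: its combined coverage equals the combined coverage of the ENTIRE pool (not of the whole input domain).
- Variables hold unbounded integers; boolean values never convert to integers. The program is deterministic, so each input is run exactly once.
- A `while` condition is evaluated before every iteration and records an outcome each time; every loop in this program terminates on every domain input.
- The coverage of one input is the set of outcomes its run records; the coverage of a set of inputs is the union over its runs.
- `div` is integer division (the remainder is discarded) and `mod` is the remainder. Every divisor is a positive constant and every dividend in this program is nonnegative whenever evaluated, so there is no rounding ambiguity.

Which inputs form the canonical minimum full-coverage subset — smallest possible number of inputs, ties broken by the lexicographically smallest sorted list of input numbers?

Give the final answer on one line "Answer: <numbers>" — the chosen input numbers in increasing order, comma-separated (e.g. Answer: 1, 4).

run #1 (g=6, q=2) records B1=T, B2=T, B5=T, B6=T, B7=T, B7=F
run #2 (g=5, q=0) records B1=T, B2=T, B5=T, B6=T, B7=T, B7=F
run #3 (g=6, q=3) records B1=T, B2=T, B5=F, B6=F, B7=T, B7=F
run #4 (g=3, q=-1) records B1=F, B3=F, B4=T, B5=T, B6=T, B7=T, B7=F
run #5 (g=3, q=0) records B1=T, B2=F, B5=T, B6=T, B7=T, B7=F
run #6 (g=4, q=4) records B1=T, B2=F, B5=T, B6=T, B7=T, B7=F
run #7 (g=3, q=1) records B1=T, B2=F, B5=T, B6=T, B7=T, B7=F
run #8 (g=7, q=-2) records B1=T, B2=T, B5=T, B6=T, B7=T, B7=F
together the pool reaches 12 outcomes: B1=T, B1=F, B2=T, B2=F, B3=F, B4=T, B5=T, B5=F, B6=T, B6=F, B7=T, B7=F
every size-1 subset falls short of the 12 outcomes (best: 7/12)
every size-2 subset falls short of the 12 outcomes (best: 11/12)
the canonical winner is {3, 4, 5}: size 3, full 12-outcome coverage, earliest index list among size-3 covers

Answer: 3, 4, 5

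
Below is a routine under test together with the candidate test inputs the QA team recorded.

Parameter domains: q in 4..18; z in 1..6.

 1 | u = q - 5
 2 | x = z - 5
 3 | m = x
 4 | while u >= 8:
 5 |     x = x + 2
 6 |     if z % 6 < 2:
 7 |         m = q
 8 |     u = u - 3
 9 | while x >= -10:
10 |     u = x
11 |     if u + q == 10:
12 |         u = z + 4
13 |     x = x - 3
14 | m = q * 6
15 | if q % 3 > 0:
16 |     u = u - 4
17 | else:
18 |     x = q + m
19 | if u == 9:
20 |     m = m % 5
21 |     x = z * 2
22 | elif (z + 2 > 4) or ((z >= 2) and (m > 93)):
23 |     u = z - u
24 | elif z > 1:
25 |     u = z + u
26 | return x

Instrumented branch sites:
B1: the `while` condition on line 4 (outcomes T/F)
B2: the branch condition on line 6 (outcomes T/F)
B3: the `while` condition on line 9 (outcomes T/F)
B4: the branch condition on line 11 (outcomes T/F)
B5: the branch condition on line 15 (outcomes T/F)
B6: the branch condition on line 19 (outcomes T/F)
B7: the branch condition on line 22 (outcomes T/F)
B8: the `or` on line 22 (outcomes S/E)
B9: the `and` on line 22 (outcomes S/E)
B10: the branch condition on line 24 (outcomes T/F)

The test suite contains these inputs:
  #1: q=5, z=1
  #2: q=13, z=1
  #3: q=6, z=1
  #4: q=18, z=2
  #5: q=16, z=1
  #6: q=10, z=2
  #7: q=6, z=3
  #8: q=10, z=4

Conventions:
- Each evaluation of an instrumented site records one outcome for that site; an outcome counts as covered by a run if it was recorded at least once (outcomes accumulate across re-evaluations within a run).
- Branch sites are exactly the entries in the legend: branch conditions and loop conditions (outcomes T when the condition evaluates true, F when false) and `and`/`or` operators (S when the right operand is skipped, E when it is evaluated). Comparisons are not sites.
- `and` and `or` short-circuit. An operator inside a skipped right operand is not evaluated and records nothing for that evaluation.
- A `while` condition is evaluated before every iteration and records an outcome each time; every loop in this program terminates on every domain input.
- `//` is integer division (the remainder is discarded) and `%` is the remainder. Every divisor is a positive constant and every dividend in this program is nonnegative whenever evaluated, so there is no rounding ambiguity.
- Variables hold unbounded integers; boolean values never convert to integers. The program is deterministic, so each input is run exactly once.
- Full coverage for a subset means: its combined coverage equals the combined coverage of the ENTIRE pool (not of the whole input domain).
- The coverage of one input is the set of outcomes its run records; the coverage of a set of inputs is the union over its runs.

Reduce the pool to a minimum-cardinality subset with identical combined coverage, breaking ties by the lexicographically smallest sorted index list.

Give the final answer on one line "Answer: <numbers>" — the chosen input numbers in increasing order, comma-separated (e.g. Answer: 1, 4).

#1 (q=5, z=1) -> covered: B1=F, B3=T, B3=F, B4=F, B5=T, B6=F, B7=F, B8=E, B9=S, B10=F
#2 (q=13, z=1) -> covered: B1=T, B1=F, B2=T, B3=T, B3=F, B4=F, B5=T, B6=F, B7=F, B8=E, B9=S, B10=F
#3 (q=6, z=1) -> covered: B1=F, B3=T, B3=F, B4=F, B5=F, B6=F, B7=F, B8=E, B9=S, B10=F
#4 (q=18, z=2) -> covered: B1=T, B1=F, B2=F, B3=T, B3=F, B4=T, B4=F, B5=F, B6=F, B7=T, B8=E, B9=E
#5 (q=16, z=1) -> covered: B1=T, B1=F, B2=T, B3=T, B3=F, B4=T, B4=F, B5=T, B6=F, B7=F, B8=E, B9=S, B10=F
#6 (q=10, z=2) -> covered: B1=F, B3=T, B3=F, B4=F, B5=T, B6=F, B7=F, B8=E, B9=E, B10=T
#7 (q=6, z=3) -> covered: B1=F, B3=T, B3=F, B4=F, B5=F, B6=F, B7=T, B8=S
#8 (q=10, z=4) -> covered: B1=F, B3=T, B3=F, B4=F, B5=T, B6=F, B7=T, B8=S
pool-wide coverage (19 outcomes): B1=T, B1=F, B2=T, B2=F, B3=T, B3=F, B4=T, B4=F, B5=T, B5=F, B6=F, B7=T, B7=F, B8=S, B8=E, B9=S, B9=E, B10=T, B10=F
checked all size-1 subsets: none covers 19 outcomes (max 13/19)
checked all size-2 subsets: none covers 19 outcomes (max 17/19)
checked all size-3 subsets: none covers 19 outcomes (max 18/19)
at size 4, {2, 4, 6, 7} reaches all 19 outcomes; every lexicographically earlier size-4 subset fails

Answer: 2, 4, 6, 7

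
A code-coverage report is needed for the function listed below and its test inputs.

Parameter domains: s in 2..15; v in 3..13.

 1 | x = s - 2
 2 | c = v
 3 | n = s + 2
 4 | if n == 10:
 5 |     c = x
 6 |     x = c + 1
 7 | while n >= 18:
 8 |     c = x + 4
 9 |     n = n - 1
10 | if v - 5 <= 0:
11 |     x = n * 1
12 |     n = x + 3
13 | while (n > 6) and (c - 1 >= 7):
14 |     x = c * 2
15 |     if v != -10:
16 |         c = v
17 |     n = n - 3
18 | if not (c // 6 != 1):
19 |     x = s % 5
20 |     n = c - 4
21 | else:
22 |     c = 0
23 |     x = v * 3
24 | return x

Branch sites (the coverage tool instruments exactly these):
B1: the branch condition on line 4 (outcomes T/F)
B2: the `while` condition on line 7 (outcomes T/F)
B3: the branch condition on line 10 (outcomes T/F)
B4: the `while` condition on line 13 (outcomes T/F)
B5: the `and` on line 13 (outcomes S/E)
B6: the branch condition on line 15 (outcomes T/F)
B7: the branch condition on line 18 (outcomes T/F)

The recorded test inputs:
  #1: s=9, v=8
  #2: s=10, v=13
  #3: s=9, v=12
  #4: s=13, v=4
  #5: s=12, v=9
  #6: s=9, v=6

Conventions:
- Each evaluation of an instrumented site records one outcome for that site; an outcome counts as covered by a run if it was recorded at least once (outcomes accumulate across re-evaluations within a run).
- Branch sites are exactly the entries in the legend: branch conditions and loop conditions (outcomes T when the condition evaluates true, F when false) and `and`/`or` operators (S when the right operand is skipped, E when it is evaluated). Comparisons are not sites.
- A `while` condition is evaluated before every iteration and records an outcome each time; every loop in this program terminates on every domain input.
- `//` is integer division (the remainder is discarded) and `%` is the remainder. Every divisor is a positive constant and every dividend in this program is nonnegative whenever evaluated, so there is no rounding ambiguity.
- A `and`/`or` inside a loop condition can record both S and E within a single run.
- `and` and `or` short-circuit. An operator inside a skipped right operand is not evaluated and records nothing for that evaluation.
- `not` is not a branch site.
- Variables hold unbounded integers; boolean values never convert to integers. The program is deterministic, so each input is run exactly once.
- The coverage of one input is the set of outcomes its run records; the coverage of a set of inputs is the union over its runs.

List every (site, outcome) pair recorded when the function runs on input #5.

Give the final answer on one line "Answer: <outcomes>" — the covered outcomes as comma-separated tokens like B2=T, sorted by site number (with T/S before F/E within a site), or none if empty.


Simulating input #5 (s=12, v=9) step by step:
  B1->F, B2->F, B3->F, B5->E, B4->T, B6->T, B5->E, B4->T, B6->T, B5->E
  B4->T, B6->T, B5->S, B4->F, B7->T
distinct outcomes covered: B1=F, B2=F, B3=F, B4=T, B4=F, B5=S, B5=E, B6=T, B7=T
Answer: B1=F, B2=F, B3=F, B4=T, B4=F, B5=S, B5=E, B6=T, B7=T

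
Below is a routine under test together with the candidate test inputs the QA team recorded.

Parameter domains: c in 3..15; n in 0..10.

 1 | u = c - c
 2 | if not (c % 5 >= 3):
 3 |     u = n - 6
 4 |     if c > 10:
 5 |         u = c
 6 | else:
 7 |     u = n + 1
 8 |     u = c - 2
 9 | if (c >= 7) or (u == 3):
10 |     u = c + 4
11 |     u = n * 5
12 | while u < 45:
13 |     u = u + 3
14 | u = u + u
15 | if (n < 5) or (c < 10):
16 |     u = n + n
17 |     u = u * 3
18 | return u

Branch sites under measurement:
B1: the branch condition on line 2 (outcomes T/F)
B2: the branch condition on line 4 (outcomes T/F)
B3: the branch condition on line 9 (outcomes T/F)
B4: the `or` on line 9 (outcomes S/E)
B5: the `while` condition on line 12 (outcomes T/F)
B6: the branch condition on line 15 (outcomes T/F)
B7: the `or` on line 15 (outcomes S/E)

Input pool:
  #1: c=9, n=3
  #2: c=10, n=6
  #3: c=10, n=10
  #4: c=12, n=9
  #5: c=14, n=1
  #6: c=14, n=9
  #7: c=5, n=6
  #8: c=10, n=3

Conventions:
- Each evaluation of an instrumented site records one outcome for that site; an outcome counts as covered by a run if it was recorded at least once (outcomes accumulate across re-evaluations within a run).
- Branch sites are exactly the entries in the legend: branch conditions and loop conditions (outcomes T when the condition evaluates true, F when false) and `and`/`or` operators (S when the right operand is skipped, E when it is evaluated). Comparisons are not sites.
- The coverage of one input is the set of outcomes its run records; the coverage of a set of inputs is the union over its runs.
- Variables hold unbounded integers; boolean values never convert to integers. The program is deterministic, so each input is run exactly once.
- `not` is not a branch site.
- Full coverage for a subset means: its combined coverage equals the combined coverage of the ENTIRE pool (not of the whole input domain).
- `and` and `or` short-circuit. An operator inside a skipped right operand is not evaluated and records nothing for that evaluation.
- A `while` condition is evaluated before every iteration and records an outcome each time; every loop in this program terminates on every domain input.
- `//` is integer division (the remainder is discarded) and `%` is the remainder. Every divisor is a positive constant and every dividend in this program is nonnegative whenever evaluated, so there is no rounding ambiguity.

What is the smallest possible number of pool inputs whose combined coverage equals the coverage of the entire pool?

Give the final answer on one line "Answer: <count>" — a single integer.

run #1 (c=9, n=3) records B1=F, B3=T, B4=S, B5=T, B5=F, B6=T, B7=S
run #2 (c=10, n=6) records B1=T, B2=F, B3=T, B4=S, B5=T, B5=F, B6=F, B7=E
run #3 (c=10, n=10) records B1=T, B2=F, B3=T, B4=S, B5=F, B6=F, B7=E
run #4 (c=12, n=9) records B1=T, B2=T, B3=T, B4=S, B5=F, B6=F, B7=E
run #5 (c=14, n=1) records B1=F, B3=T, B4=S, B5=T, B5=F, B6=T, B7=S
run #6 (c=14, n=9) records B1=F, B3=T, B4=S, B5=F, B6=F, B7=E
run #7 (c=5, n=6) records B1=T, B2=F, B3=F, B4=E, B5=T, B5=F, B6=T, B7=E
run #8 (c=10, n=3) records B1=T, B2=F, B3=T, B4=S, B5=T, B5=F, B6=T, B7=S
together the pool reaches 14 outcomes: B1=T, B1=F, B2=T, B2=F, B3=T, B3=F, B4=S, B4=E, B5=T, B5=F, B6=T, B6=F, B7=S, B7=E
checked all size-1 subsets: none covers 14 outcomes (max 8/14)
checked all size-2 subsets: none covers 14 outcomes (max 12/14)
at size 3, {1, 4, 7} reaches all 14 outcomes; every lexicographically earlier size-3 subset fails

Answer: 3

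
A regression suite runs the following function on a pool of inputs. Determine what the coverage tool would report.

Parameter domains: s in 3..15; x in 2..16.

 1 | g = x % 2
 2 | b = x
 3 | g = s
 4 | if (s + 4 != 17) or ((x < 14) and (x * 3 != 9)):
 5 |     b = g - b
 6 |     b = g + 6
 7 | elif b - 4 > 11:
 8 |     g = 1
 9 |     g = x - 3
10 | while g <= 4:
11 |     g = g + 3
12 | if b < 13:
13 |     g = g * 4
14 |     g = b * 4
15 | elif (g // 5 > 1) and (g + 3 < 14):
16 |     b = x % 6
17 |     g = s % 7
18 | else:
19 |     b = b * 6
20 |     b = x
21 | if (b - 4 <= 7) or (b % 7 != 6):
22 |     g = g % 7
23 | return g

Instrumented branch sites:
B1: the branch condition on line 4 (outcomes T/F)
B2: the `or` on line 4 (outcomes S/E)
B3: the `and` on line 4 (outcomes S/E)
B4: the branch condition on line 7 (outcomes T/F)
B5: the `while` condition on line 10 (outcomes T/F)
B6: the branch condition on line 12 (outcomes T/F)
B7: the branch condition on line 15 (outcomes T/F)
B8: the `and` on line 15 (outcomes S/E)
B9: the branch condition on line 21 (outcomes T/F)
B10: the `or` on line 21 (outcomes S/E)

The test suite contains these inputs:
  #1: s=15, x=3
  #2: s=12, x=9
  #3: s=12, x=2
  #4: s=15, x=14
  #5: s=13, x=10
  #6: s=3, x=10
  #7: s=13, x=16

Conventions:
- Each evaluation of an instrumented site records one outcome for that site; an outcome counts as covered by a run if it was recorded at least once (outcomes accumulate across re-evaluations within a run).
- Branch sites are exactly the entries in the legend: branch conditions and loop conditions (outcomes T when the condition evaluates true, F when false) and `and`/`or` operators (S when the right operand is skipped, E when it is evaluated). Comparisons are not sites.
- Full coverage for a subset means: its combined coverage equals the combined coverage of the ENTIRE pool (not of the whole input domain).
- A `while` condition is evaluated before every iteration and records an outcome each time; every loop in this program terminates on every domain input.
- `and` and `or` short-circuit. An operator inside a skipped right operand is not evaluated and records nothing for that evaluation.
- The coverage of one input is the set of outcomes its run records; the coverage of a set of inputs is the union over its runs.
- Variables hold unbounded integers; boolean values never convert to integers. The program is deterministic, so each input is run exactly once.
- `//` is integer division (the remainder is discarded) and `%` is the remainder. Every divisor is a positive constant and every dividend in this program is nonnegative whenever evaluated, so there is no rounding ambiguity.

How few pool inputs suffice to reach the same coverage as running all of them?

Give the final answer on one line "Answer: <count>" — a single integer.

run #1 (s=15, x=3) runs B2->S, B1->T, B5->F, B6->F, B8->E, B7->F, B10->S, B9->T; records B1=T, B2=S, B5=F, B6=F, B7=F, B8=E, B9=T, B10=S
run #2 (s=12, x=9) runs B2->S, B1->T, B5->F, B6->F, B8->E, B7->F, B10->S, B9->T; records B1=T, B2=S, B5=F, B6=F, B7=F, B8=E, B9=T, B10=S
run #3 (s=12, x=2) runs B2->S, B1->T, B5->F, B6->F, B8->E, B7->F, B10->S, B9->T; records B1=T, B2=S, B5=F, B6=F, B7=F, B8=E, B9=T, B10=S
run #4 (s=15, x=14) runs B2->S, B1->T, B5->F, B6->F, B8->E, B7->F, B10->E, B9->T; records B1=T, B2=S, B5=F, B6=F, B7=F, B8=E, B9=T, B10=E
run #5 (s=13, x=10) runs B2->E, B3->E, B1->T, B5->F, B6->F, B8->E, B7->F, B10->S, B9->T; records B1=T, B2=E, B3=E, B5=F, B6=F, B7=F, B8=E, B9=T, B10=S
run #6 (s=3, x=10) runs B2->S, B1->T, B5->T, B5->F, B6->T, B10->S, B9->T; records B1=T, B2=S, B5=T, B5=F, B6=T, B9=T, B10=S
run #7 (s=13, x=16) runs B2->E, B3->S, B1->F, B4->T, B5->F, B6->F, B8->E, B7->F, B10->E, B9->T; records B1=F, B2=E, B3=S, B4=T, B5=F, B6=F, B7=F, B8=E, B9=T, B10=E
union over all inputs: B1=T, B1=F, B2=S, B2=E, B3=S, B3=E, B4=T, B5=T, B5=F, B6=T, B6=F, B7=F, B8=E, B9=T, B10=S, B10=E (16 outcomes)
checked all size-1 subsets: none covers 16 outcomes (max 10/16)
checked all size-2 subsets: none covers 16 outcomes (max 15/16)
the canonical winner is {5, 6, 7}: size 3, full 16-outcome coverage, earliest index list among size-3 covers

Answer: 3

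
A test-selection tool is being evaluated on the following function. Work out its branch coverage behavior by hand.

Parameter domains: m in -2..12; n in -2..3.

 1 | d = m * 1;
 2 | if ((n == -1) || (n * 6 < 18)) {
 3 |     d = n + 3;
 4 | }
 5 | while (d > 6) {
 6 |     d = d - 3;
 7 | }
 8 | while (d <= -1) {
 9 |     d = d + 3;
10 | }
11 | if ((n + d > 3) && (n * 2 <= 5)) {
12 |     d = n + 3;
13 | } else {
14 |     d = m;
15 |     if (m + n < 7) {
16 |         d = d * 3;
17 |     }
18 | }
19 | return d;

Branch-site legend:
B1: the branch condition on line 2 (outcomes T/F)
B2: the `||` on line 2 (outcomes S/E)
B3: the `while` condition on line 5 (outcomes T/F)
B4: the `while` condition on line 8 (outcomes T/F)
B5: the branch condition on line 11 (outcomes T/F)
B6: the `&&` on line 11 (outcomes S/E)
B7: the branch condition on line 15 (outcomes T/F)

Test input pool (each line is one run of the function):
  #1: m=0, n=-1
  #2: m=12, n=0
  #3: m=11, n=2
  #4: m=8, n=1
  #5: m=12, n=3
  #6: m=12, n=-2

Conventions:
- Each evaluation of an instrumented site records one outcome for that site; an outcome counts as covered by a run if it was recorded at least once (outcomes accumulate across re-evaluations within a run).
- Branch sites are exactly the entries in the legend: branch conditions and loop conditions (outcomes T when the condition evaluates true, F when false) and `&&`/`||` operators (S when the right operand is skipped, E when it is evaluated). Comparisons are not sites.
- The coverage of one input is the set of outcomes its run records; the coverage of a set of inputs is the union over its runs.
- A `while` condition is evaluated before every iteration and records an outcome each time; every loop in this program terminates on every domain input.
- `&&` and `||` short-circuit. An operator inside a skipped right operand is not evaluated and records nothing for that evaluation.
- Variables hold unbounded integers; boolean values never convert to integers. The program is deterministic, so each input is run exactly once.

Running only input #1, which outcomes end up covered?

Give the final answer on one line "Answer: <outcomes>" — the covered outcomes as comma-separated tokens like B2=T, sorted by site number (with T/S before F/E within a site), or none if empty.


Event log for input #1 (m=0, n=-1):
  B2->S, B1->T, B3->F, B4->F, B6->S, B5->F, B7->T
distinct outcomes covered: B1=T, B2=S, B3=F, B4=F, B5=F, B6=S, B7=T
Answer: B1=T, B2=S, B3=F, B4=F, B5=F, B6=S, B7=T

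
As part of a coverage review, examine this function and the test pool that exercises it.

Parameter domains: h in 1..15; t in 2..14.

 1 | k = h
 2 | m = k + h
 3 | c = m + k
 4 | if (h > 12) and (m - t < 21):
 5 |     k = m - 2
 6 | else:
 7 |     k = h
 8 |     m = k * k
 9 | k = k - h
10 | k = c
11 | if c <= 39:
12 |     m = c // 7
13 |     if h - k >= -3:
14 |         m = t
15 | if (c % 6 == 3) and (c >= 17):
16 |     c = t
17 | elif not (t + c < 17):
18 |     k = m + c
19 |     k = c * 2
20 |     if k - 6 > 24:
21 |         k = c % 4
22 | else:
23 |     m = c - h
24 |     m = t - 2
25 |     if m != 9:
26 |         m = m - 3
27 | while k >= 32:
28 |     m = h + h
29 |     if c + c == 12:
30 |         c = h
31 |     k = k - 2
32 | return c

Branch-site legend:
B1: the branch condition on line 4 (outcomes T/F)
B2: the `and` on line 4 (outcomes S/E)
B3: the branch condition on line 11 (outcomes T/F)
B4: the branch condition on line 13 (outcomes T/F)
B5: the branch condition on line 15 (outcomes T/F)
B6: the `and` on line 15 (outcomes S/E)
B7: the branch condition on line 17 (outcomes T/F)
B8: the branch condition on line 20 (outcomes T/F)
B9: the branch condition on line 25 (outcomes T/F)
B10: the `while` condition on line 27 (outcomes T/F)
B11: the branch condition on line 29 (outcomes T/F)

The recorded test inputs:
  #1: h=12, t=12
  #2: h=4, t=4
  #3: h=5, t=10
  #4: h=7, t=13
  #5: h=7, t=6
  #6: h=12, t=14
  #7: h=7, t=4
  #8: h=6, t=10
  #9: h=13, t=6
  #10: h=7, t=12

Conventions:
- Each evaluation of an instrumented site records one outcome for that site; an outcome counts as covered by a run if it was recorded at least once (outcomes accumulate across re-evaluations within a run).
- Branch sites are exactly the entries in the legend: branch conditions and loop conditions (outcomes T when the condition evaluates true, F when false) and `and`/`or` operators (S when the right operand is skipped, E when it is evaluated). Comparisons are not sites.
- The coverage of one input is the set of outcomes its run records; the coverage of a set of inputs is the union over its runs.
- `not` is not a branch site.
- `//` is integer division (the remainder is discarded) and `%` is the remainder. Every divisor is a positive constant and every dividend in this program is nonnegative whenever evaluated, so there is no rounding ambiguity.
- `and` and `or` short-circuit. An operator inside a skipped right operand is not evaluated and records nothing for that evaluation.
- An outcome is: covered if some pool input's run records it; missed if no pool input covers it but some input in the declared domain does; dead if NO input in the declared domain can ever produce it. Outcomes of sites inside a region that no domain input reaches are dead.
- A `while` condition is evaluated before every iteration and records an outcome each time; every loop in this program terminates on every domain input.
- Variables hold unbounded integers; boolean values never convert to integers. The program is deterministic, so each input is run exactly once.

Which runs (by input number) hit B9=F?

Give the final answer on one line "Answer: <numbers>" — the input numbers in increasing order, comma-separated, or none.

input #1 (h=12, t=12): misses B9=F
input #2 (h=4, t=4): misses B9=F
input #3 (h=5, t=10): misses B9=F
input #4 (h=7, t=13): misses B9=F
input #5 (h=7, t=6): misses B9=F
input #6 (h=12, t=14): misses B9=F
input #7 (h=7, t=4): misses B9=F
input #8 (h=6, t=10): misses B9=F
input #9 (h=13, t=6): misses B9=F
input #10 (h=7, t=12): misses B9=F

Answer: none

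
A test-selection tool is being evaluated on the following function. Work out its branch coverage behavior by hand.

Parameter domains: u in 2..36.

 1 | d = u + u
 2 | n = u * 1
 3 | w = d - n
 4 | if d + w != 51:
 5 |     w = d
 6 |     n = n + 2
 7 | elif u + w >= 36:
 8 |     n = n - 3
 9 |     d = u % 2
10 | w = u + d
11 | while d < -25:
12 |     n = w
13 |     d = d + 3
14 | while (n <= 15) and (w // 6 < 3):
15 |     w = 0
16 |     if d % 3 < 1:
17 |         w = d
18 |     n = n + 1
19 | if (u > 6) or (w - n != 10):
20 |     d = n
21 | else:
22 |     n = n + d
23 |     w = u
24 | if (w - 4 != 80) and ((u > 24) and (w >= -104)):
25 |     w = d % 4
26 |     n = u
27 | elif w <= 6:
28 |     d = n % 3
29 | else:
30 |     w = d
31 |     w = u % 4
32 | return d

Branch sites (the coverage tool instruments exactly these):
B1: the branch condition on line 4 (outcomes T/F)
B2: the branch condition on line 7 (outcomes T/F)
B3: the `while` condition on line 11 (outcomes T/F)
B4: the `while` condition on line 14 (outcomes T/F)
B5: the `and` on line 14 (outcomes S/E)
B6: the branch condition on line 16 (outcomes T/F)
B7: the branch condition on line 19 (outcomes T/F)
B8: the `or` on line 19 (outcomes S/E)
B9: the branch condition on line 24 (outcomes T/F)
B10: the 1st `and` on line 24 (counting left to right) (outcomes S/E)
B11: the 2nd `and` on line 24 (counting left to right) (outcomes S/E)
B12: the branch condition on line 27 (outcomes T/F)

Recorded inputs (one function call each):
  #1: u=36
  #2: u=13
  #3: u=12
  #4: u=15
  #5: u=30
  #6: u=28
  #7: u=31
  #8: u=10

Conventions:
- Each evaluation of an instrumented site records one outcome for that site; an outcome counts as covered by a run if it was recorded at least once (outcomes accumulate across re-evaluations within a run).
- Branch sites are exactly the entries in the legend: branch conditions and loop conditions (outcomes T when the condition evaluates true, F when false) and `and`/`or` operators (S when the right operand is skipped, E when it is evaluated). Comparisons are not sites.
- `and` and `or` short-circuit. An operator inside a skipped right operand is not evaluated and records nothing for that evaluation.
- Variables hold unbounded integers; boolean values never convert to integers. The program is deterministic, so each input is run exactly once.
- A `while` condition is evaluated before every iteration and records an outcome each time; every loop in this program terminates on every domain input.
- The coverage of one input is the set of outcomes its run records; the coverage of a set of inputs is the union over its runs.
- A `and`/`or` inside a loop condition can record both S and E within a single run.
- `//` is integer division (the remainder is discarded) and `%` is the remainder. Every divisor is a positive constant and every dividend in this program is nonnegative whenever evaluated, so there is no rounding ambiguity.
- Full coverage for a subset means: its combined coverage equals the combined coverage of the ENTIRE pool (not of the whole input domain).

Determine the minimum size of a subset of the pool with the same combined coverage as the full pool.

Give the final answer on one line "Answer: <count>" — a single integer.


input #1, u=36: events B1->T, B3->F, B5->S, B4->F, B8->S, B7->T, B10->E, B11->E, B9->T; outcomes B1=T, B3=F, B4=F, B5=S, B7=T, B8=S, B9=T, B10=E, B11=E
input #2, u=13: events B1->T, B3->F, B5->E, B4->F, B8->S, B7->T, B10->E, B11->S, B9->F, B12->F; outcomes B1=T, B3=F, B4=F, B5=E, B7=T, B8=S, B9=F, B10=E, B11=S, B12=F
input #3, u=12: events B1->T, B3->F, B5->E, B4->F, B8->S, B7->T, B10->E, B11->S, B9->F, B12->F; outcomes B1=T, B3=F, B4=F, B5=E, B7=T, B8=S, B9=F, B10=E, B11=S, B12=F
input #4, u=15: events B1->T, B3->F, B5->S, B4->F, B8->S, B7->T, B10->E, B11->S, B9->F, B12->F; outcomes B1=T, B3=F, B4=F, B5=S, B7=T, B8=S, B9=F, B10=E, B11=S, B12=F
input #5, u=30: events B1->T, B3->F, B5->S, B4->F, B8->S, B7->T, B10->E, B11->E, B9->T; outcomes B1=T, B3=F, B4=F, B5=S, B7=T, B8=S, B9=T, B10=E, B11=E
input #6, u=28: events B1->T, B3->F, B5->S, B4->F, B8->S, B7->T, B10->S, B9->F, B12->F; outcomes B1=T, B3=F, B4=F, B5=S, B7=T, B8=S, B9=F, B10=S, B12=F
input #7, u=31: events B1->T, B3->F, B5->S, B4->F, B8->S, B7->T, B10->E, B11->E, B9->T; outcomes B1=T, B3=F, B4=F, B5=S, B7=T, B8=S, B9=T, B10=E, B11=E
input #8, u=10: events B1->T, B3->F, B5->E, B4->F, B8->S, B7->T, B10->E, B11->S, B9->F, B12->F; outcomes B1=T, B3=F, B4=F, B5=E, B7=T, B8=S, B9=F, B10=E, B11=S, B12=F
union over all inputs: B1=T, B3=F, B4=F, B5=S, B5=E, B7=T, B8=S, B9=T, B9=F, B10=S, B10=E, B11=S, B11=E, B12=F (14 outcomes)
checked all size-1 subsets: none covers 14 outcomes (max 10/14)
checked all size-2 subsets: none covers 14 outcomes (max 13/14)
size 3: inputs {1, 2, 6} cover all 14 outcomes, and no lexicographically smaller subset of this size does
Answer: 3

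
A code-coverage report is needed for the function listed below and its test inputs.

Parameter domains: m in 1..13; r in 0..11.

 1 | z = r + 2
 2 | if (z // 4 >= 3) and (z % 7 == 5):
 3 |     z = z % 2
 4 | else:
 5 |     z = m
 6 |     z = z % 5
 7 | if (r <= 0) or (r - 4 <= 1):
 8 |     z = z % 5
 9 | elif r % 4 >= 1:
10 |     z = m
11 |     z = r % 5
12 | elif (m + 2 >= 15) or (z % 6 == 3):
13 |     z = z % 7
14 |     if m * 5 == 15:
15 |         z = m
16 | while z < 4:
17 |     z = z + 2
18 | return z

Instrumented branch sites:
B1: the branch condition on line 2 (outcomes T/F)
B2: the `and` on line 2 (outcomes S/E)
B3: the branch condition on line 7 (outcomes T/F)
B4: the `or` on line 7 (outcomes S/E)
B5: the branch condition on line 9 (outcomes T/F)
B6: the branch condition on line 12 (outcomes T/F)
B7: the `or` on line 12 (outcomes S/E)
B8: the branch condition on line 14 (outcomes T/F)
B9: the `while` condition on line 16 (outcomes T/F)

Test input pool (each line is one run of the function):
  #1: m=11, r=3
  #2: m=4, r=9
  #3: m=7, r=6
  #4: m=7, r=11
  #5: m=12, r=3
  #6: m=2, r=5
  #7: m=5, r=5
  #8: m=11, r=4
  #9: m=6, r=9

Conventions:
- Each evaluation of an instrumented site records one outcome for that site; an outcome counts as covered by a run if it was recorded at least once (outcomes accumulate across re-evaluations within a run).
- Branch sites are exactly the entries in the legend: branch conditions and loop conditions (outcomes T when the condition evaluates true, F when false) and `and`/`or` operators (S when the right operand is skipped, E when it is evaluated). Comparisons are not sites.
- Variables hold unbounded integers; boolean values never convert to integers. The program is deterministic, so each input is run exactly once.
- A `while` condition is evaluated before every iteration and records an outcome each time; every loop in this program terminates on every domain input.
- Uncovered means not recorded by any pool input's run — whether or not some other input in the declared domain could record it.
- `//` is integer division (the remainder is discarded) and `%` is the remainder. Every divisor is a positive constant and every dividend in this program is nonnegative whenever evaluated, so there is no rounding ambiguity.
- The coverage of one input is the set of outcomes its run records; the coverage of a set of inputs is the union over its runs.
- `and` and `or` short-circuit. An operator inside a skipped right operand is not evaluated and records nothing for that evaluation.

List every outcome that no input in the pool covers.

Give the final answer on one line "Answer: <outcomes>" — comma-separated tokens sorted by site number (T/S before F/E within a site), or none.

test 1 (m=11, r=3) fires B2->S, B1->F, B4->E, B3->T, B9->T, B9->T, B9->F; hits B1=F, B2=S, B3=T, B4=E, B9=T, B9=F
test 2 (m=4, r=9) fires B2->S, B1->F, B4->E, B3->F, B5->T, B9->F; hits B1=F, B2=S, B3=F, B4=E, B5=T, B9=F
test 3 (m=7, r=6) fires B2->S, B1->F, B4->E, B3->F, B5->T, B9->T, B9->T, B9->F; hits B1=F, B2=S, B3=F, B4=E, B5=T, B9=T, B9=F
test 4 (m=7, r=11) fires B2->E, B1->F, B4->E, B3->F, B5->T, B9->T, B9->T, B9->F; hits B1=F, B2=E, B3=F, B4=E, B5=T, B9=T, B9=F
test 5 (m=12, r=3) fires B2->S, B1->F, B4->E, B3->T, B9->T, B9->F; hits B1=F, B2=S, B3=T, B4=E, B9=T, B9=F
test 6 (m=2, r=5) fires B2->S, B1->F, B4->E, B3->T, B9->T, B9->F; hits B1=F, B2=S, B3=T, B4=E, B9=T, B9=F
test 7 (m=5, r=5) fires B2->S, B1->F, B4->E, B3->T, B9->T, B9->T, B9->F; hits B1=F, B2=S, B3=T, B4=E, B9=T, B9=F
test 8 (m=11, r=4) fires B2->S, B1->F, B4->E, B3->T, B9->T, B9->T, B9->F; hits B1=F, B2=S, B3=T, B4=E, B9=T, B9=F
test 9 (m=6, r=9) fires B2->S, B1->F, B4->E, B3->F, B5->T, B9->F; hits B1=F, B2=S, B3=F, B4=E, B5=T, B9=F
union over the pool: B1=F, B2=S, B2=E, B3=T, B3=F, B4=E, B5=T, B9=T, B9=F
uncovered (9 of 18): B1=T, B4=S, B5=F, B6=T, B6=F, B7=S, B7=E, B8=T, B8=F

Answer: B1=T, B4=S, B5=F, B6=T, B6=F, B7=S, B7=E, B8=T, B8=F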